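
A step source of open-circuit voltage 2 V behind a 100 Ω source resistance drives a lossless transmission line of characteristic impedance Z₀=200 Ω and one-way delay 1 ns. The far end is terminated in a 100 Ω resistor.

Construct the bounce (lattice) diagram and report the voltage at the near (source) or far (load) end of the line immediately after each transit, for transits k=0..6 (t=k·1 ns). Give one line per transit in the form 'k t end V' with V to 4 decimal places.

Γ_L=-0.333333, Γ_S=-0.333333; launch V₁=2·200/300=1.333333
k=0 src: V=1.3333
k=1 load: inc=1.333333, refl=1.333333·-0.333333=-0.4444; V=0.000000+1.333333+-0.444444=0.8889
k=2 src: inc=-0.444444, refl=-0.444444·-0.333333=0.1481; V=1.333333+-0.444444+0.148148=1.0370
k=3 load: inc=0.148148, refl=0.148148·-0.333333=-0.0494; V=0.888889+0.148148+-0.049383=0.9877
k=4 src: inc=-0.049383, refl=-0.049383·-0.333333=0.0165; V=1.037037+-0.049383+0.016461=1.0041
k=5 load: inc=0.016461, refl=0.016461·-0.333333=-0.0055; V=0.987654+0.016461+-0.005487=0.9986
k=6 src: inc=-0.005487, refl=-0.005487·-0.333333=0.0018; V=1.004115+-0.005487+0.001829=1.0005

0 0 source 1.3333
1 1 load 0.8889
2 2 source 1.0370
3 3 load 0.9877
4 4 source 1.0041
5 5 load 0.9986
6 6 source 1.0005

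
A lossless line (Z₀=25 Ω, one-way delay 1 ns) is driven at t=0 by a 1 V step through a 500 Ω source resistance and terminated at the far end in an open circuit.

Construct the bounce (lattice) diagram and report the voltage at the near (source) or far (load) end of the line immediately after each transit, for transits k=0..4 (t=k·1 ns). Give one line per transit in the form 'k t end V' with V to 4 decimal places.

0 0 source 0.0476
1 1 load 0.0952
2 2 source 0.1383
3 3 load 0.1814
4 4 source 0.2204

Γ_L=1.000000, Γ_S=0.904762; launch V₁=1·25/525=0.047619
k=0 src: V=0.0476
k=1 load: inc=0.047619, refl=0.047619·1.000000=0.0476; V=0.000000+0.047619+0.047619=0.0952
k=2 src: inc=0.047619, refl=0.047619·0.904762=0.0431; V=0.047619+0.047619+0.043084=0.1383
k=3 load: inc=0.043084, refl=0.043084·1.000000=0.0431; V=0.095238+0.043084+0.043084=0.1814
k=4 src: inc=0.043084, refl=0.043084·0.904762=0.0390; V=0.138322+0.043084+0.038981=0.2204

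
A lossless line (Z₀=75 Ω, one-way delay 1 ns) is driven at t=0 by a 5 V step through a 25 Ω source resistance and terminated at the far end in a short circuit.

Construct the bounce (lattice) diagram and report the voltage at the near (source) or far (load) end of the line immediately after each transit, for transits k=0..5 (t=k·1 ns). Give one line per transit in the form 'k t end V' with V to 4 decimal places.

Γ_L=-1.000000, Γ_S=-0.500000; launch V₁=5·75/100=3.750000
k=0 src: V=3.7500
k=1 load: inc=3.750000, refl=3.750000·-1.000000=-3.7500; V=0.000000+3.750000+-3.750000=0.0000
k=2 src: inc=-3.750000, refl=-3.750000·-0.500000=1.8750; V=3.750000+-3.750000+1.875000=1.8750
k=3 load: inc=1.875000, refl=1.875000·-1.000000=-1.8750; V=0.000000+1.875000+-1.875000=0.0000
k=4 src: inc=-1.875000, refl=-1.875000·-0.500000=0.9375; V=1.875000+-1.875000+0.937500=0.9375
k=5 load: inc=0.937500, refl=0.937500·-1.000000=-0.9375; V=0.000000+0.937500+-0.937500=0.0000

0 0 source 3.7500
1 1 load 0.0000
2 2 source 1.8750
3 3 load 0.0000
4 4 source 0.9375
5 5 load 0.0000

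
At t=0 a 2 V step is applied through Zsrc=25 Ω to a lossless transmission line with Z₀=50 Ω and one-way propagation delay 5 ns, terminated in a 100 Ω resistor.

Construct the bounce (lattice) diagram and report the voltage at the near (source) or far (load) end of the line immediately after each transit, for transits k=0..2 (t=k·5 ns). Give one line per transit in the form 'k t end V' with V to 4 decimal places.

Γ_L=0.333333, Γ_S=-0.333333; launch V₁=2·50/75=1.333333
k=0 src: V=1.3333
k=1 load: inc=1.333333, refl=1.333333·0.333333=0.4444; V=0.000000+1.333333+0.444444=1.7778
k=2 src: inc=0.444444, refl=0.444444·-0.333333=-0.1481; V=1.333333+0.444444+-0.148148=1.6296

0 0 source 1.3333
1 5 load 1.7778
2 10 source 1.6296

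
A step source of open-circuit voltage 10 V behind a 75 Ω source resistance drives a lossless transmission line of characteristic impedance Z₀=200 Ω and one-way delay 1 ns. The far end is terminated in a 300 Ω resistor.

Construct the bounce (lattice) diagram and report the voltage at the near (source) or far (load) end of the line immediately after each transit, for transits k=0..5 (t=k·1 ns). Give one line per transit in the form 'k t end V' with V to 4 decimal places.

Γ_L=0.200000, Γ_S=-0.454545; launch V₁=10·200/275=7.272727
k=0 src: V=7.2727
k=1 load: inc=7.272727, refl=7.272727·0.200000=1.4545; V=0.000000+7.272727+1.454545=8.7273
k=2 src: inc=1.454545, refl=1.454545·-0.454545=-0.6612; V=7.272727+1.454545+-0.661157=8.0661
k=3 load: inc=-0.661157, refl=-0.661157·0.200000=-0.1322; V=8.727273+-0.661157+-0.132231=7.9339
k=4 src: inc=-0.132231, refl=-0.132231·-0.454545=0.0601; V=8.066116+-0.132231+0.060105=7.9940
k=5 load: inc=0.060105, refl=0.060105·0.200000=0.0120; V=7.933884+0.060105+0.012021=8.0060

0 0 source 7.2727
1 1 load 8.7273
2 2 source 8.0661
3 3 load 7.9339
4 4 source 7.9940
5 5 load 8.0060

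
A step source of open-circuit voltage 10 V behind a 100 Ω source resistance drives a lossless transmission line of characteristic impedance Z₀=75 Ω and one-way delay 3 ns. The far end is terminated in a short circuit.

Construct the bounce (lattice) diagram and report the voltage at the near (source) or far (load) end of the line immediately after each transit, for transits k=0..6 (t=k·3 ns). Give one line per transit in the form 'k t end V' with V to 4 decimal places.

Γ_L=-1.000000, Γ_S=0.142857; launch V₁=10·75/175=4.285714
k=0 src: V=4.2857
k=1 load: inc=4.285714, refl=4.285714·-1.000000=-4.2857; V=0.000000+4.285714+-4.285714=0.0000
k=2 src: inc=-4.285714, refl=-4.285714·0.142857=-0.6122; V=4.285714+-4.285714+-0.612245=-0.6122
k=3 load: inc=-0.612245, refl=-0.612245·-1.000000=0.6122; V=0.000000+-0.612245+0.612245=0.0000
k=4 src: inc=0.612245, refl=0.612245·0.142857=0.0875; V=-0.612245+0.612245+0.087464=0.0875
k=5 load: inc=0.087464, refl=0.087464·-1.000000=-0.0875; V=0.000000+0.087464+-0.087464=0.0000
k=6 src: inc=-0.087464, refl=-0.087464·0.142857=-0.0125; V=0.087464+-0.087464+-0.012495=-0.0125

0 0 source 4.2857
1 3 load 0.0000
2 6 source -0.6122
3 9 load 0.0000
4 12 source 0.0875
5 15 load 0.0000
6 18 source -0.0125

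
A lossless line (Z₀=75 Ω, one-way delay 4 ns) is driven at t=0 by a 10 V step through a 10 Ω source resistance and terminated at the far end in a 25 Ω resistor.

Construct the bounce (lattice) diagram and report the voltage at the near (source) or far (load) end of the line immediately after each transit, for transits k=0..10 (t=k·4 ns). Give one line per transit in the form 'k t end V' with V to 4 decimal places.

0 0 source 8.8235
1 4 load 4.4118
2 8 source 7.7855
3 12 load 6.0986
4 16 source 7.3886
5 20 load 6.7436
6 24 source 7.2368
7 28 load 6.9902
8 32 source 7.1788
9 36 load 7.0845
10 40 source 7.1566

Γ_L=-0.500000, Γ_S=-0.764706; launch V₁=10·75/85=8.823529
k=0 src: V=8.8235
k=1 load: inc=8.823529, refl=8.823529·-0.500000=-4.4118; V=0.000000+8.823529+-4.411765=4.4118
k=2 src: inc=-4.411765, refl=-4.411765·-0.764706=3.3737; V=8.823529+-4.411765+3.373702=7.7855
k=3 load: inc=3.373702, refl=3.373702·-0.500000=-1.6869; V=4.411765+3.373702+-1.686851=6.0986
k=4 src: inc=-1.686851, refl=-1.686851·-0.764706=1.2899; V=7.785467+-1.686851+1.289945=7.3886
k=5 load: inc=1.289945, refl=1.289945·-0.500000=-0.6450; V=6.098616+1.289945+-0.644973=6.7436
k=6 src: inc=-0.644973, refl=-0.644973·-0.764706=0.4932; V=7.388561+-0.644973+0.493214=7.2368
k=7 load: inc=0.493214, refl=0.493214·-0.500000=-0.2466; V=6.743588+0.493214+-0.246607=6.9902
k=8 src: inc=-0.246607, refl=-0.246607·-0.764706=0.1886; V=7.236803+-0.246607+0.188582=7.1788
k=9 load: inc=0.188582, refl=0.188582·-0.500000=-0.0943; V=6.990196+0.188582+-0.094291=7.0845
k=10 src: inc=-0.094291, refl=-0.094291·-0.764706=0.0721; V=7.178778+-0.094291+0.072105=7.1566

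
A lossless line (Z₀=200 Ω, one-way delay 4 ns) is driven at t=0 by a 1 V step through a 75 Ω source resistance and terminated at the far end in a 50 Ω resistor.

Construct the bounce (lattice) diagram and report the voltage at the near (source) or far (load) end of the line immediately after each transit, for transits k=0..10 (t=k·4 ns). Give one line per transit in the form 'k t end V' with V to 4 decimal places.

0 0 source 0.7273
1 4 load 0.2909
2 8 source 0.4893
3 12 load 0.3702
4 16 source 0.4243
5 20 load 0.3919
6 24 source 0.4066
7 28 load 0.3978
8 32 source 0.4018
9 36 load 0.3994
10 40 source 0.4005

Γ_L=-0.600000, Γ_S=-0.454545; launch V₁=1·200/275=0.727273
k=0 src: V=0.7273
k=1 load: inc=0.727273, refl=0.727273·-0.600000=-0.4364; V=0.000000+0.727273+-0.436364=0.2909
k=2 src: inc=-0.436364, refl=-0.436364·-0.454545=0.1983; V=0.727273+-0.436364+0.198347=0.4893
k=3 load: inc=0.198347, refl=0.198347·-0.600000=-0.1190; V=0.290909+0.198347+-0.119008=0.3702
k=4 src: inc=-0.119008, refl=-0.119008·-0.454545=0.0541; V=0.489256+-0.119008+0.054095=0.4243
k=5 load: inc=0.054095, refl=0.054095·-0.600000=-0.0325; V=0.370248+0.054095+-0.032457=0.3919
k=6 src: inc=-0.032457, refl=-0.032457·-0.454545=0.0148; V=0.424343+-0.032457+0.014753=0.4066
k=7 load: inc=0.014753, refl=0.014753·-0.600000=-0.0089; V=0.391886+0.014753+-0.008852=0.3978
k=8 src: inc=-0.008852, refl=-0.008852·-0.454545=0.0040; V=0.406639+-0.008852+0.004024=0.4018
k=9 load: inc=0.004024, refl=0.004024·-0.600000=-0.0024; V=0.397787+0.004024+-0.002414=0.3994
k=10 src: inc=-0.002414, refl=-0.002414·-0.454545=0.0011; V=0.401811+-0.002414+0.001097=0.4005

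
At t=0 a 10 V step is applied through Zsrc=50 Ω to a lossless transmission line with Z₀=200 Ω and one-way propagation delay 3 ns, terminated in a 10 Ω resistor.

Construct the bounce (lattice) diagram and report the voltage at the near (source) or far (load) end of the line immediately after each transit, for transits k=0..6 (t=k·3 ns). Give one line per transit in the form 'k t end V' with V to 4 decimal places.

Γ_L=-0.904762, Γ_S=-0.600000; launch V₁=10·200/250=8.000000
k=0 src: V=8.0000
k=1 load: inc=8.000000, refl=8.000000·-0.904762=-7.2381; V=0.000000+8.000000+-7.238095=0.7619
k=2 src: inc=-7.238095, refl=-7.238095·-0.600000=4.3429; V=8.000000+-7.238095+4.342857=5.1048
k=3 load: inc=4.342857, refl=4.342857·-0.904762=-3.9293; V=0.761905+4.342857+-3.929252=1.1755
k=4 src: inc=-3.929252, refl=-3.929252·-0.600000=2.3576; V=5.104762+-3.929252+2.357551=3.5331
k=5 load: inc=2.357551, refl=2.357551·-0.904762=-2.1330; V=1.175510+2.357551+-2.133022=1.4000
k=6 src: inc=-2.133022, refl=-2.133022·-0.600000=1.2798; V=3.533061+-2.133022+1.279813=2.6799

0 0 source 8.0000
1 3 load 0.7619
2 6 source 5.1048
3 9 load 1.1755
4 12 source 3.5331
5 15 load 1.4000
6 18 source 2.6799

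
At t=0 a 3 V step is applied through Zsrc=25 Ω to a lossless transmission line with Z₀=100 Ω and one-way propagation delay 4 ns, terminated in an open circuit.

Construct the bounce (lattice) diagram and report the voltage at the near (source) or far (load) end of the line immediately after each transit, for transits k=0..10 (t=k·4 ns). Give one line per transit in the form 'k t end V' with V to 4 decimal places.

Γ_L=1.000000, Γ_S=-0.600000; launch V₁=3·100/125=2.400000
k=0 src: V=2.4000
k=1 load: inc=2.400000, refl=2.400000·1.000000=2.4000; V=0.000000+2.400000+2.400000=4.8000
k=2 src: inc=2.400000, refl=2.400000·-0.600000=-1.4400; V=2.400000+2.400000+-1.440000=3.3600
k=3 load: inc=-1.440000, refl=-1.440000·1.000000=-1.4400; V=4.800000+-1.440000+-1.440000=1.9200
k=4 src: inc=-1.440000, refl=-1.440000·-0.600000=0.8640; V=3.360000+-1.440000+0.864000=2.7840
k=5 load: inc=0.864000, refl=0.864000·1.000000=0.8640; V=1.920000+0.864000+0.864000=3.6480
k=6 src: inc=0.864000, refl=0.864000·-0.600000=-0.5184; V=2.784000+0.864000+-0.518400=3.1296
k=7 load: inc=-0.518400, refl=-0.518400·1.000000=-0.5184; V=3.648000+-0.518400+-0.518400=2.6112
k=8 src: inc=-0.518400, refl=-0.518400·-0.600000=0.3110; V=3.129600+-0.518400+0.311040=2.9222
k=9 load: inc=0.311040, refl=0.311040·1.000000=0.3110; V=2.611200+0.311040+0.311040=3.2333
k=10 src: inc=0.311040, refl=0.311040·-0.600000=-0.1866; V=2.922240+0.311040+-0.186624=3.0467

0 0 source 2.4000
1 4 load 4.8000
2 8 source 3.3600
3 12 load 1.9200
4 16 source 2.7840
5 20 load 3.6480
6 24 source 3.1296
7 28 load 2.6112
8 32 source 2.9222
9 36 load 3.2333
10 40 source 3.0467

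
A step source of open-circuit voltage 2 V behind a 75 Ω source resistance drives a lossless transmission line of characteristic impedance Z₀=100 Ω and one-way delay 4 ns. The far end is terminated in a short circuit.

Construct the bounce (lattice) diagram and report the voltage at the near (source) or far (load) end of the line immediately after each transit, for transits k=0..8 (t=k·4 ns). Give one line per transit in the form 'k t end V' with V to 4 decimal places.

Γ_L=-1.000000, Γ_S=-0.142857; launch V₁=2·100/175=1.142857
k=0 src: V=1.1429
k=1 load: inc=1.142857, refl=1.142857·-1.000000=-1.1429; V=0.000000+1.142857+-1.142857=0.0000
k=2 src: inc=-1.142857, refl=-1.142857·-0.142857=0.1633; V=1.142857+-1.142857+0.163265=0.1633
k=3 load: inc=0.163265, refl=0.163265·-1.000000=-0.1633; V=0.000000+0.163265+-0.163265=0.0000
k=4 src: inc=-0.163265, refl=-0.163265·-0.142857=0.0233; V=0.163265+-0.163265+0.023324=0.0233
k=5 load: inc=0.023324, refl=0.023324·-1.000000=-0.0233; V=0.000000+0.023324+-0.023324=0.0000
k=6 src: inc=-0.023324, refl=-0.023324·-0.142857=0.0033; V=0.023324+-0.023324+0.003332=0.0033
k=7 load: inc=0.003332, refl=0.003332·-1.000000=-0.0033; V=0.000000+0.003332+-0.003332=0.0000
k=8 src: inc=-0.003332, refl=-0.003332·-0.142857=0.0005; V=0.003332+-0.003332+0.000476=0.0005

0 0 source 1.1429
1 4 load 0.0000
2 8 source 0.1633
3 12 load 0.0000
4 16 source 0.0233
5 20 load 0.0000
6 24 source 0.0033
7 28 load 0.0000
8 32 source 0.0005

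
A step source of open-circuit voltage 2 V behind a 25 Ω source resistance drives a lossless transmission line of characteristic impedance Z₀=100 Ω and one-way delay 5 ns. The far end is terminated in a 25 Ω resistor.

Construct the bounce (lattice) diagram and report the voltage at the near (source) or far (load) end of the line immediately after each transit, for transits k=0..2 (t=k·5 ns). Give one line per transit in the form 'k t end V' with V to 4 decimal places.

0 0 source 1.6000
1 5 load 0.6400
2 10 source 1.2160

Γ_L=-0.600000, Γ_S=-0.600000; launch V₁=2·100/125=1.600000
k=0 src: V=1.6000
k=1 load: inc=1.600000, refl=1.600000·-0.600000=-0.9600; V=0.000000+1.600000+-0.960000=0.6400
k=2 src: inc=-0.960000, refl=-0.960000·-0.600000=0.5760; V=1.600000+-0.960000+0.576000=1.2160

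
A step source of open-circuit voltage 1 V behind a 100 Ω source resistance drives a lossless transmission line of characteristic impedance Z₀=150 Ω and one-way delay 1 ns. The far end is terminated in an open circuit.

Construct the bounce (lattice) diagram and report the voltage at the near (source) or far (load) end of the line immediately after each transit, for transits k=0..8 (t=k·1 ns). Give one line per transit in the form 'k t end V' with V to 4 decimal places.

0 0 source 0.6000
1 1 load 1.2000
2 2 source 1.0800
3 3 load 0.9600
4 4 source 0.9840
5 5 load 1.0080
6 6 source 1.0032
7 7 load 0.9984
8 8 source 0.9994

Γ_L=1.000000, Γ_S=-0.200000; launch V₁=1·150/250=0.600000
k=0 src: V=0.6000
k=1 load: inc=0.600000, refl=0.600000·1.000000=0.6000; V=0.000000+0.600000+0.600000=1.2000
k=2 src: inc=0.600000, refl=0.600000·-0.200000=-0.1200; V=0.600000+0.600000+-0.120000=1.0800
k=3 load: inc=-0.120000, refl=-0.120000·1.000000=-0.1200; V=1.200000+-0.120000+-0.120000=0.9600
k=4 src: inc=-0.120000, refl=-0.120000·-0.200000=0.0240; V=1.080000+-0.120000+0.024000=0.9840
k=5 load: inc=0.024000, refl=0.024000·1.000000=0.0240; V=0.960000+0.024000+0.024000=1.0080
k=6 src: inc=0.024000, refl=0.024000·-0.200000=-0.0048; V=0.984000+0.024000+-0.004800=1.0032
k=7 load: inc=-0.004800, refl=-0.004800·1.000000=-0.0048; V=1.008000+-0.004800+-0.004800=0.9984
k=8 src: inc=-0.004800, refl=-0.004800·-0.200000=0.0010; V=1.003200+-0.004800+0.000960=0.9994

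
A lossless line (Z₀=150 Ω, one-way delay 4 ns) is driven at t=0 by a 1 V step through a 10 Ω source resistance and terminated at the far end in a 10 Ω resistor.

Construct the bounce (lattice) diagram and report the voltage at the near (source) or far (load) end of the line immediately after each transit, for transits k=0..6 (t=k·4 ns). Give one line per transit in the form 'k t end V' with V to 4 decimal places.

Γ_L=-0.875000, Γ_S=-0.875000; launch V₁=1·150/160=0.937500
k=0 src: V=0.9375
k=1 load: inc=0.937500, refl=0.937500·-0.875000=-0.8203; V=0.000000+0.937500+-0.820312=0.1172
k=2 src: inc=-0.820312, refl=-0.820312·-0.875000=0.7178; V=0.937500+-0.820312+0.717773=0.8350
k=3 load: inc=0.717773, refl=0.717773·-0.875000=-0.6281; V=0.117188+0.717773+-0.628052=0.2069
k=4 src: inc=-0.628052, refl=-0.628052·-0.875000=0.5495; V=0.834961+-0.628052+0.549545=0.7565
k=5 load: inc=0.549545, refl=0.549545·-0.875000=-0.4809; V=0.206909+0.549545+-0.480852=0.2756
k=6 src: inc=-0.480852, refl=-0.480852·-0.875000=0.4207; V=0.756454+-0.480852+0.420746=0.6963

0 0 source 0.9375
1 4 load 0.1172
2 8 source 0.8350
3 12 load 0.2069
4 16 source 0.7565
5 20 load 0.2756
6 24 source 0.6963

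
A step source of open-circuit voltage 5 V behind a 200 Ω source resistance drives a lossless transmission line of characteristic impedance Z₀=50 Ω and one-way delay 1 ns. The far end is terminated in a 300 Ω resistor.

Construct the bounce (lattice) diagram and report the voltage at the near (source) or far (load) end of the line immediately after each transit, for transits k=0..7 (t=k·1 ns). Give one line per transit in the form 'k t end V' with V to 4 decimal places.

Γ_L=0.714286, Γ_S=0.600000; launch V₁=5·50/250=1.000000
k=0 src: V=1.0000
k=1 load: inc=1.000000, refl=1.000000·0.714286=0.7143; V=0.000000+1.000000+0.714286=1.7143
k=2 src: inc=0.714286, refl=0.714286·0.600000=0.4286; V=1.000000+0.714286+0.428571=2.1429
k=3 load: inc=0.428571, refl=0.428571·0.714286=0.3061; V=1.714286+0.428571+0.306122=2.4490
k=4 src: inc=0.306122, refl=0.306122·0.600000=0.1837; V=2.142857+0.306122+0.183673=2.6327
k=5 load: inc=0.183673, refl=0.183673·0.714286=0.1312; V=2.448980+0.183673+0.131195=2.7638
k=6 src: inc=0.131195, refl=0.131195·0.600000=0.0787; V=2.632653+0.131195+0.078717=2.8426
k=7 load: inc=0.078717, refl=0.078717·0.714286=0.0562; V=2.763848+0.078717+0.056227=2.8988

0 0 source 1.0000
1 1 load 1.7143
2 2 source 2.1429
3 3 load 2.4490
4 4 source 2.6327
5 5 load 2.7638
6 6 source 2.8426
7 7 load 2.8988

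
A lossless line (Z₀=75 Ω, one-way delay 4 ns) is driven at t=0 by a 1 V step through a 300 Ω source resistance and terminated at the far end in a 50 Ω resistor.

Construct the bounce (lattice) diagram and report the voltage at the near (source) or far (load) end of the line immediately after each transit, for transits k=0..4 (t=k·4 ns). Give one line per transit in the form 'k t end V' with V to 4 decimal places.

0 0 source 0.2000
1 4 load 0.1600
2 8 source 0.1360
3 12 load 0.1408
4 16 source 0.1437

Γ_L=-0.200000, Γ_S=0.600000; launch V₁=1·75/375=0.200000
k=0 src: V=0.2000
k=1 load: inc=0.200000, refl=0.200000·-0.200000=-0.0400; V=0.000000+0.200000+-0.040000=0.1600
k=2 src: inc=-0.040000, refl=-0.040000·0.600000=-0.0240; V=0.200000+-0.040000+-0.024000=0.1360
k=3 load: inc=-0.024000, refl=-0.024000·-0.200000=0.0048; V=0.160000+-0.024000+0.004800=0.1408
k=4 src: inc=0.004800, refl=0.004800·0.600000=0.0029; V=0.136000+0.004800+0.002880=0.1437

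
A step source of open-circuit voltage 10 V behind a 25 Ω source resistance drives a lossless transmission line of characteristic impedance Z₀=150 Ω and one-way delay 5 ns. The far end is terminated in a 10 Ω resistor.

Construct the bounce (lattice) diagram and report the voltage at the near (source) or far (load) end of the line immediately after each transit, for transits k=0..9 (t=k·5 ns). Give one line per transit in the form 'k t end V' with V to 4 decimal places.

Γ_L=-0.875000, Γ_S=-0.714286; launch V₁=10·150/175=8.571429
k=0 src: V=8.5714
k=1 load: inc=8.571429, refl=8.571429·-0.875000=-7.5000; V=0.000000+8.571429+-7.500000=1.0714
k=2 src: inc=-7.500000, refl=-7.500000·-0.714286=5.3571; V=8.571429+-7.500000+5.357143=6.4286
k=3 load: inc=5.357143, refl=5.357143·-0.875000=-4.6875; V=1.071429+5.357143+-4.687500=1.7411
k=4 src: inc=-4.687500, refl=-4.687500·-0.714286=3.3482; V=6.428571+-4.687500+3.348214=5.0893
k=5 load: inc=3.348214, refl=3.348214·-0.875000=-2.9297; V=1.741071+3.348214+-2.929688=2.1596
k=6 src: inc=-2.929688, refl=-2.929688·-0.714286=2.0926; V=5.089286+-2.929688+2.092634=4.2522
k=7 load: inc=2.092634, refl=2.092634·-0.875000=-1.8311; V=2.159598+2.092634+-1.831055=2.4212
k=8 src: inc=-1.831055, refl=-1.831055·-0.714286=1.3079; V=4.252232+-1.831055+1.307896=3.7291
k=9 load: inc=1.307896, refl=1.307896·-0.875000=-1.1444; V=2.421177+1.307896+-1.144409=2.5847

0 0 source 8.5714
1 5 load 1.0714
2 10 source 6.4286
3 15 load 1.7411
4 20 source 5.0893
5 25 load 2.1596
6 30 source 4.2522
7 35 load 2.4212
8 40 source 3.7291
9 45 load 2.5847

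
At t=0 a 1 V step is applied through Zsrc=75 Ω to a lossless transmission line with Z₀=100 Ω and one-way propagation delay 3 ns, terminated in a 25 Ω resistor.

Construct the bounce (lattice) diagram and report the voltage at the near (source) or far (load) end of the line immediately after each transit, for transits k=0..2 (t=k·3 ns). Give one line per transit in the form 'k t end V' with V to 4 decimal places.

0 0 source 0.5714
1 3 load 0.2286
2 6 source 0.2776

Γ_L=-0.600000, Γ_S=-0.142857; launch V₁=1·100/175=0.571429
k=0 src: V=0.5714
k=1 load: inc=0.571429, refl=0.571429·-0.600000=-0.3429; V=0.000000+0.571429+-0.342857=0.2286
k=2 src: inc=-0.342857, refl=-0.342857·-0.142857=0.0490; V=0.571429+-0.342857+0.048980=0.2776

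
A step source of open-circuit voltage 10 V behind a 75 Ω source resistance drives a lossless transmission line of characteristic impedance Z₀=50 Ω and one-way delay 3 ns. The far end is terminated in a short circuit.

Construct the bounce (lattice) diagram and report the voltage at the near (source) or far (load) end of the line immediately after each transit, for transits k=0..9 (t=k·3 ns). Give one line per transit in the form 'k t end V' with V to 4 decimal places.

0 0 source 4.0000
1 3 load 0.0000
2 6 source -0.8000
3 9 load 0.0000
4 12 source 0.1600
5 15 load 0.0000
6 18 source -0.0320
7 21 load 0.0000
8 24 source 0.0064
9 27 load 0.0000

Γ_L=-1.000000, Γ_S=0.200000; launch V₁=10·50/125=4.000000
k=0 src: V=4.0000
k=1 load: inc=4.000000, refl=4.000000·-1.000000=-4.0000; V=0.000000+4.000000+-4.000000=0.0000
k=2 src: inc=-4.000000, refl=-4.000000·0.200000=-0.8000; V=4.000000+-4.000000+-0.800000=-0.8000
k=3 load: inc=-0.800000, refl=-0.800000·-1.000000=0.8000; V=0.000000+-0.800000+0.800000=0.0000
k=4 src: inc=0.800000, refl=0.800000·0.200000=0.1600; V=-0.800000+0.800000+0.160000=0.1600
k=5 load: inc=0.160000, refl=0.160000·-1.000000=-0.1600; V=0.000000+0.160000+-0.160000=0.0000
k=6 src: inc=-0.160000, refl=-0.160000·0.200000=-0.0320; V=0.160000+-0.160000+-0.032000=-0.0320
k=7 load: inc=-0.032000, refl=-0.032000·-1.000000=0.0320; V=0.000000+-0.032000+0.032000=0.0000
k=8 src: inc=0.032000, refl=0.032000·0.200000=0.0064; V=-0.032000+0.032000+0.006400=0.0064
k=9 load: inc=0.006400, refl=0.006400·-1.000000=-0.0064; V=0.000000+0.006400+-0.006400=0.0000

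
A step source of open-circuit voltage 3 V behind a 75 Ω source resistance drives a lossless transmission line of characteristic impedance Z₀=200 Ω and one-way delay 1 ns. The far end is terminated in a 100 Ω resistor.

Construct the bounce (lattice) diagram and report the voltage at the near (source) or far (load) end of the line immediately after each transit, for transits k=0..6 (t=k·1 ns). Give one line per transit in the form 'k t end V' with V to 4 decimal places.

0 0 source 2.1818
1 1 load 1.4545
2 2 source 1.7851
3 3 load 1.6749
4 4 source 1.7250
5 5 load 1.7083
6 6 source 1.7159

Γ_L=-0.333333, Γ_S=-0.454545; launch V₁=3·200/275=2.181818
k=0 src: V=2.1818
k=1 load: inc=2.181818, refl=2.181818·-0.333333=-0.7273; V=0.000000+2.181818+-0.727273=1.4545
k=2 src: inc=-0.727273, refl=-0.727273·-0.454545=0.3306; V=2.181818+-0.727273+0.330579=1.7851
k=3 load: inc=0.330579, refl=0.330579·-0.333333=-0.1102; V=1.454545+0.330579+-0.110193=1.6749
k=4 src: inc=-0.110193, refl=-0.110193·-0.454545=0.0501; V=1.785124+-0.110193+0.050088=1.7250
k=5 load: inc=0.050088, refl=0.050088·-0.333333=-0.0167; V=1.674931+0.050088+-0.016696=1.7083
k=6 src: inc=-0.016696, refl=-0.016696·-0.454545=0.0076; V=1.725019+-0.016696+0.007589=1.7159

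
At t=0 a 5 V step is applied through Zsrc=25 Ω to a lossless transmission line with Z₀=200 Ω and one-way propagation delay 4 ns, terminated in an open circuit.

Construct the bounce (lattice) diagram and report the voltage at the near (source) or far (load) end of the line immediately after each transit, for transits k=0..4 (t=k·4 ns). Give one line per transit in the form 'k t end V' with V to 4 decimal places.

Γ_L=1.000000, Γ_S=-0.777778; launch V₁=5·200/225=4.444444
k=0 src: V=4.4444
k=1 load: inc=4.444444, refl=4.444444·1.000000=4.4444; V=0.000000+4.444444+4.444444=8.8889
k=2 src: inc=4.444444, refl=4.444444·-0.777778=-3.4568; V=4.444444+4.444444+-3.456790=5.4321
k=3 load: inc=-3.456790, refl=-3.456790·1.000000=-3.4568; V=8.888889+-3.456790+-3.456790=1.9753
k=4 src: inc=-3.456790, refl=-3.456790·-0.777778=2.6886; V=5.432099+-3.456790+2.688615=4.6639

0 0 source 4.4444
1 4 load 8.8889
2 8 source 5.4321
3 12 load 1.9753
4 16 source 4.6639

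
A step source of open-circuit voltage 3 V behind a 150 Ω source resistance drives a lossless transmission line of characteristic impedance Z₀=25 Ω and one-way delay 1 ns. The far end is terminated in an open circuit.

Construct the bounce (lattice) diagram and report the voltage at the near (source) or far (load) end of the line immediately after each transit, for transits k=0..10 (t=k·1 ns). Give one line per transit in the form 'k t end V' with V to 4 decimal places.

Γ_L=1.000000, Γ_S=0.714286; launch V₁=3·25/175=0.428571
k=0 src: V=0.4286
k=1 load: inc=0.428571, refl=0.428571·1.000000=0.4286; V=0.000000+0.428571+0.428571=0.8571
k=2 src: inc=0.428571, refl=0.428571·0.714286=0.3061; V=0.428571+0.428571+0.306122=1.1633
k=3 load: inc=0.306122, refl=0.306122·1.000000=0.3061; V=0.857143+0.306122+0.306122=1.4694
k=4 src: inc=0.306122, refl=0.306122·0.714286=0.2187; V=1.163265+0.306122+0.218659=1.6880
k=5 load: inc=0.218659, refl=0.218659·1.000000=0.2187; V=1.469388+0.218659+0.218659=1.9067
k=6 src: inc=0.218659, refl=0.218659·0.714286=0.1562; V=1.688047+0.218659+0.156185=2.0629
k=7 load: inc=0.156185, refl=0.156185·1.000000=0.1562; V=1.906706+0.156185+0.156185=2.2191
k=8 src: inc=0.156185, refl=0.156185·0.714286=0.1116; V=2.062890+0.156185+0.111561=2.3306
k=9 load: inc=0.111561, refl=0.111561·1.000000=0.1116; V=2.219075+0.111561+0.111561=2.4422
k=10 src: inc=0.111561, refl=0.111561·0.714286=0.0797; V=2.330636+0.111561+0.079686=2.5219

0 0 source 0.4286
1 1 load 0.8571
2 2 source 1.1633
3 3 load 1.4694
4 4 source 1.6880
5 5 load 1.9067
6 6 source 2.0629
7 7 load 2.2191
8 8 source 2.3306
9 9 load 2.4422
10 10 source 2.5219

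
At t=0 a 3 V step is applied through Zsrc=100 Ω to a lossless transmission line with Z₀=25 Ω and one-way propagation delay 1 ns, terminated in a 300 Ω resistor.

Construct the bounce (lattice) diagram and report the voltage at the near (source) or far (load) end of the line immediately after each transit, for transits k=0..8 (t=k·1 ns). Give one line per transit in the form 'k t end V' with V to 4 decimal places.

0 0 source 0.6000
1 1 load 1.1077
2 2 source 1.4123
3 3 load 1.6701
4 4 source 1.8247
5 5 load 1.9556
6 6 source 2.0341
7 7 load 2.1005
8 8 source 2.1404

Γ_L=0.846154, Γ_S=0.600000; launch V₁=3·25/125=0.600000
k=0 src: V=0.6000
k=1 load: inc=0.600000, refl=0.600000·0.846154=0.5077; V=0.000000+0.600000+0.507692=1.1077
k=2 src: inc=0.507692, refl=0.507692·0.600000=0.3046; V=0.600000+0.507692+0.304615=1.4123
k=3 load: inc=0.304615, refl=0.304615·0.846154=0.2578; V=1.107692+0.304615+0.257751=1.6701
k=4 src: inc=0.257751, refl=0.257751·0.600000=0.1547; V=1.412308+0.257751+0.154651=1.8247
k=5 load: inc=0.154651, refl=0.154651·0.846154=0.1309; V=1.670059+0.154651+0.130858=1.9556
k=6 src: inc=0.130858, refl=0.130858·0.600000=0.0785; V=1.824710+0.130858+0.078515=2.0341
k=7 load: inc=0.078515, refl=0.078515·0.846154=0.0664; V=1.955569+0.078515+0.066436=2.1005
k=8 src: inc=0.066436, refl=0.066436·0.600000=0.0399; V=2.034084+0.066436+0.039861=2.1404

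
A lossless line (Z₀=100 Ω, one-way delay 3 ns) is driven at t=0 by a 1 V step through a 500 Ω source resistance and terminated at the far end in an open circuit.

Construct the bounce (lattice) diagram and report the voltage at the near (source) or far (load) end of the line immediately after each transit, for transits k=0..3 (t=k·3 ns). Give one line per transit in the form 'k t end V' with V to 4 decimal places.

Γ_L=1.000000, Γ_S=0.666667; launch V₁=1·100/600=0.166667
k=0 src: V=0.1667
k=1 load: inc=0.166667, refl=0.166667·1.000000=0.1667; V=0.000000+0.166667+0.166667=0.3333
k=2 src: inc=0.166667, refl=0.166667·0.666667=0.1111; V=0.166667+0.166667+0.111111=0.4444
k=3 load: inc=0.111111, refl=0.111111·1.000000=0.1111; V=0.333333+0.111111+0.111111=0.5556

0 0 source 0.1667
1 3 load 0.3333
2 6 source 0.4444
3 9 load 0.5556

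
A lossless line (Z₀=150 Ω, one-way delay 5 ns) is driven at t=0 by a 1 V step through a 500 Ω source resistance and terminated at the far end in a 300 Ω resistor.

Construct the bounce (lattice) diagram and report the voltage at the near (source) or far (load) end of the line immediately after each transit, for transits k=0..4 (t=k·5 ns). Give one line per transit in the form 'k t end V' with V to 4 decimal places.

0 0 source 0.2308
1 5 load 0.3077
2 10 source 0.3491
3 15 load 0.3629
4 20 source 0.3704

Γ_L=0.333333, Γ_S=0.538462; launch V₁=1·150/650=0.230769
k=0 src: V=0.2308
k=1 load: inc=0.230769, refl=0.230769·0.333333=0.0769; V=0.000000+0.230769+0.076923=0.3077
k=2 src: inc=0.076923, refl=0.076923·0.538462=0.0414; V=0.230769+0.076923+0.041420=0.3491
k=3 load: inc=0.041420, refl=0.041420·0.333333=0.0138; V=0.307692+0.041420+0.013807=0.3629
k=4 src: inc=0.013807, refl=0.013807·0.538462=0.0074; V=0.349112+0.013807+0.007434=0.3704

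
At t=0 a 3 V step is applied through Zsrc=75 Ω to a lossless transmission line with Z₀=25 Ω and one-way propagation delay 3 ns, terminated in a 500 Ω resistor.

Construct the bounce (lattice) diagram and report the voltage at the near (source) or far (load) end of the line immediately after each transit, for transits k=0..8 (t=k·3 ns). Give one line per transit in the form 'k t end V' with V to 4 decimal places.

Γ_L=0.904762, Γ_S=0.500000; launch V₁=3·25/100=0.750000
k=0 src: V=0.7500
k=1 load: inc=0.750000, refl=0.750000·0.904762=0.6786; V=0.000000+0.750000+0.678571=1.4286
k=2 src: inc=0.678571, refl=0.678571·0.500000=0.3393; V=0.750000+0.678571+0.339286=1.7679
k=3 load: inc=0.339286, refl=0.339286·0.904762=0.3070; V=1.428571+0.339286+0.306973=2.0748
k=4 src: inc=0.306973, refl=0.306973·0.500000=0.1535; V=1.767857+0.306973+0.153486=2.2283
k=5 load: inc=0.153486, refl=0.153486·0.904762=0.1389; V=2.074830+0.153486+0.138869=2.3672
k=6 src: inc=0.138869, refl=0.138869·0.500000=0.0694; V=2.228316+0.138869+0.069434=2.4366
k=7 load: inc=0.069434, refl=0.069434·0.904762=0.0628; V=2.367185+0.069434+0.062822=2.4994
k=8 src: inc=0.062822, refl=0.062822·0.500000=0.0314; V=2.436619+0.062822+0.031411=2.5309

0 0 source 0.7500
1 3 load 1.4286
2 6 source 1.7679
3 9 load 2.0748
4 12 source 2.2283
5 15 load 2.3672
6 18 source 2.4366
7 21 load 2.4994
8 24 source 2.5309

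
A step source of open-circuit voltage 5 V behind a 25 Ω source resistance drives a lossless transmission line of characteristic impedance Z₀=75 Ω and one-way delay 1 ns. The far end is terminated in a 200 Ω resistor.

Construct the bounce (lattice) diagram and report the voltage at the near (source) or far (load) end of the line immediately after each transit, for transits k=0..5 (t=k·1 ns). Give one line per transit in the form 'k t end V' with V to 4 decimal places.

0 0 source 3.7500
1 1 load 5.4545
2 2 source 4.6023
3 3 load 4.2149
4 4 source 4.4086
5 5 load 4.4966

Γ_L=0.454545, Γ_S=-0.500000; launch V₁=5·75/100=3.750000
k=0 src: V=3.7500
k=1 load: inc=3.750000, refl=3.750000·0.454545=1.7045; V=0.000000+3.750000+1.704545=5.4545
k=2 src: inc=1.704545, refl=1.704545·-0.500000=-0.8523; V=3.750000+1.704545+-0.852273=4.6023
k=3 load: inc=-0.852273, refl=-0.852273·0.454545=-0.3874; V=5.454545+-0.852273+-0.387397=4.2149
k=4 src: inc=-0.387397, refl=-0.387397·-0.500000=0.1937; V=4.602273+-0.387397+0.193698=4.4086
k=5 load: inc=0.193698, refl=0.193698·0.454545=0.0880; V=4.214876+0.193698+0.088045=4.4966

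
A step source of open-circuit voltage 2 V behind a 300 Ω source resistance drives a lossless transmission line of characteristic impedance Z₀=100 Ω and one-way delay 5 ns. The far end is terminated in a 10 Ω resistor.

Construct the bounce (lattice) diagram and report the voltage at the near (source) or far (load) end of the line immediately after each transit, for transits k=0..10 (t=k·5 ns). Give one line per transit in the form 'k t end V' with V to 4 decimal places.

0 0 source 0.5000
1 5 load 0.0909
2 10 source -0.1136
3 15 load 0.0537
4 20 source 0.1374
5 25 load 0.0689
6 30 source 0.0347
7 35 load 0.0627
8 40 source 0.0767
9 45 load 0.0653
10 50 source 0.0595

Γ_L=-0.818182, Γ_S=0.500000; launch V₁=2·100/400=0.500000
k=0 src: V=0.5000
k=1 load: inc=0.500000, refl=0.500000·-0.818182=-0.4091; V=0.000000+0.500000+-0.409091=0.0909
k=2 src: inc=-0.409091, refl=-0.409091·0.500000=-0.2045; V=0.500000+-0.409091+-0.204545=-0.1136
k=3 load: inc=-0.204545, refl=-0.204545·-0.818182=0.1674; V=0.090909+-0.204545+0.167355=0.0537
k=4 src: inc=0.167355, refl=0.167355·0.500000=0.0837; V=-0.113636+0.167355+0.083678=0.1374
k=5 load: inc=0.083678, refl=0.083678·-0.818182=-0.0685; V=0.053719+0.083678+-0.068464=0.0689
k=6 src: inc=-0.068464, refl=-0.068464·0.500000=-0.0342; V=0.137397+-0.068464+-0.034232=0.0347
k=7 load: inc=-0.034232, refl=-0.034232·-0.818182=0.0280; V=0.068933+-0.034232+0.028008=0.0627
k=8 src: inc=0.028008, refl=0.028008·0.500000=0.0140; V=0.034701+0.028008+0.014004=0.0767
k=9 load: inc=0.014004, refl=0.014004·-0.818182=-0.0115; V=0.062709+0.014004+-0.011458=0.0653
k=10 src: inc=-0.011458, refl=-0.011458·0.500000=-0.0057; V=0.076713+-0.011458+-0.005729=0.0595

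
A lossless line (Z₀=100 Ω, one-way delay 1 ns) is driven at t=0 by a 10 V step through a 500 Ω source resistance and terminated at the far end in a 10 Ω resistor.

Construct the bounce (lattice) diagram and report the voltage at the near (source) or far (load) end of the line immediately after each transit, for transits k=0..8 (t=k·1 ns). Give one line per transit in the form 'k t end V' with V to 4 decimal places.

Γ_L=-0.818182, Γ_S=0.666667; launch V₁=10·100/600=1.666667
k=0 src: V=1.6667
k=1 load: inc=1.666667, refl=1.666667·-0.818182=-1.3636; V=0.000000+1.666667+-1.363636=0.3030
k=2 src: inc=-1.363636, refl=-1.363636·0.666667=-0.9091; V=1.666667+-1.363636+-0.909091=-0.6061
k=3 load: inc=-0.909091, refl=-0.909091·-0.818182=0.7438; V=0.303030+-0.909091+0.743802=0.1377
k=4 src: inc=0.743802, refl=0.743802·0.666667=0.4959; V=-0.606061+0.743802+0.495868=0.6336
k=5 load: inc=0.495868, refl=0.495868·-0.818182=-0.4057; V=0.137741+0.495868+-0.405710=0.2279
k=6 src: inc=-0.405710, refl=-0.405710·0.666667=-0.2705; V=0.633609+-0.405710+-0.270473=-0.0426
k=7 load: inc=-0.270473, refl=-0.270473·-0.818182=0.2213; V=0.227899+-0.270473+0.221296=0.1787
k=8 src: inc=0.221296, refl=0.221296·0.666667=0.1475; V=-0.042575+0.221296+0.147531=0.3263

0 0 source 1.6667
1 1 load 0.3030
2 2 source -0.6061
3 3 load 0.1377
4 4 source 0.6336
5 5 load 0.2279
6 6 source -0.0426
7 7 load 0.1787
8 8 source 0.3263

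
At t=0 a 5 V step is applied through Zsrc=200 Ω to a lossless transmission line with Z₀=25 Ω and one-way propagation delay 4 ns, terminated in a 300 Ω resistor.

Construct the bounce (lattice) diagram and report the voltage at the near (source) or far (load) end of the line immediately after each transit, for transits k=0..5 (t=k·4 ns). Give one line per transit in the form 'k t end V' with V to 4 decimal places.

0 0 source 0.5556
1 4 load 1.0256
2 8 source 1.3913
3 12 load 1.7006
4 16 source 1.9413
5 20 load 2.1449

Γ_L=0.846154, Γ_S=0.777778; launch V₁=5·25/225=0.555556
k=0 src: V=0.5556
k=1 load: inc=0.555556, refl=0.555556·0.846154=0.4701; V=0.000000+0.555556+0.470085=1.0256
k=2 src: inc=0.470085, refl=0.470085·0.777778=0.3656; V=0.555556+0.470085+0.365622=1.3913
k=3 load: inc=0.365622, refl=0.365622·0.846154=0.3094; V=1.025641+0.365622+0.309372=1.7006
k=4 src: inc=0.309372, refl=0.309372·0.777778=0.2406; V=1.391263+0.309372+0.240623=1.9413
k=5 load: inc=0.240623, refl=0.240623·0.846154=0.2036; V=1.700636+0.240623+0.203604=2.1449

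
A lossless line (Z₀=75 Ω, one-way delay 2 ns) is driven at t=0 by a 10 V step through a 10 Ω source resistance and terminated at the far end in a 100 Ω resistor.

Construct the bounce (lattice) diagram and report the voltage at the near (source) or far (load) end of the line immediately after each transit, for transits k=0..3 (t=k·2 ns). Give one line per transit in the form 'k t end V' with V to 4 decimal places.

0 0 source 8.8235
1 2 load 10.0840
2 4 source 9.1201
3 6 load 8.9824

Γ_L=0.142857, Γ_S=-0.764706; launch V₁=10·75/85=8.823529
k=0 src: V=8.8235
k=1 load: inc=8.823529, refl=8.823529·0.142857=1.2605; V=0.000000+8.823529+1.260504=10.0840
k=2 src: inc=1.260504, refl=1.260504·-0.764706=-0.9639; V=8.823529+1.260504+-0.963915=9.1201
k=3 load: inc=-0.963915, refl=-0.963915·0.142857=-0.1377; V=10.084034+-0.963915+-0.137702=8.9824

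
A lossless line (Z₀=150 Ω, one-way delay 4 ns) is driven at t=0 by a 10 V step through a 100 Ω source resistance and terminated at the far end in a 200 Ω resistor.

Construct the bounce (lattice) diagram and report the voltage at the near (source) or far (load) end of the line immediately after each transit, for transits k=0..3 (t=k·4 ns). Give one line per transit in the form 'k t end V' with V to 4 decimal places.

Γ_L=0.142857, Γ_S=-0.200000; launch V₁=10·150/250=6.000000
k=0 src: V=6.0000
k=1 load: inc=6.000000, refl=6.000000·0.142857=0.8571; V=0.000000+6.000000+0.857143=6.8571
k=2 src: inc=0.857143, refl=0.857143·-0.200000=-0.1714; V=6.000000+0.857143+-0.171429=6.6857
k=3 load: inc=-0.171429, refl=-0.171429·0.142857=-0.0245; V=6.857143+-0.171429+-0.024490=6.6612

0 0 source 6.0000
1 4 load 6.8571
2 8 source 6.6857
3 12 load 6.6612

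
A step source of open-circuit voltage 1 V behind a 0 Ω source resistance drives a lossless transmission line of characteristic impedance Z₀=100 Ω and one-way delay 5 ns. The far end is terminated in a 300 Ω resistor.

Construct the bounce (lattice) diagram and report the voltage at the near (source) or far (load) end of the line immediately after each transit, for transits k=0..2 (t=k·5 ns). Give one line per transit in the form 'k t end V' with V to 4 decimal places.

0 0 source 1.0000
1 5 load 1.5000
2 10 source 1.0000

Γ_L=0.500000, Γ_S=-1.000000; launch V₁=1·100/100=1.000000
k=0 src: V=1.0000
k=1 load: inc=1.000000, refl=1.000000·0.500000=0.5000; V=0.000000+1.000000+0.500000=1.5000
k=2 src: inc=0.500000, refl=0.500000·-1.000000=-0.5000; V=1.000000+0.500000+-0.500000=1.0000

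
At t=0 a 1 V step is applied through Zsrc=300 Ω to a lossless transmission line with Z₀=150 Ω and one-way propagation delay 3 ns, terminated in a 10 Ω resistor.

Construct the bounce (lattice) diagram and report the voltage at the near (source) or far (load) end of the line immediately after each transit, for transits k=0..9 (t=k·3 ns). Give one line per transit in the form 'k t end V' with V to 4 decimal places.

0 0 source 0.3333
1 3 load 0.0417
2 6 source -0.0556
3 9 load 0.0295
4 12 source 0.0579
5 15 load 0.0331
6 18 source 0.0248
7 21 load 0.0320
8 24 source 0.0344
9 27 load 0.0323

Γ_L=-0.875000, Γ_S=0.333333; launch V₁=1·150/450=0.333333
k=0 src: V=0.3333
k=1 load: inc=0.333333, refl=0.333333·-0.875000=-0.2917; V=0.000000+0.333333+-0.291667=0.0417
k=2 src: inc=-0.291667, refl=-0.291667·0.333333=-0.0972; V=0.333333+-0.291667+-0.097222=-0.0556
k=3 load: inc=-0.097222, refl=-0.097222·-0.875000=0.0851; V=0.041667+-0.097222+0.085069=0.0295
k=4 src: inc=0.085069, refl=0.085069·0.333333=0.0284; V=-0.055556+0.085069+0.028356=0.0579
k=5 load: inc=0.028356, refl=0.028356·-0.875000=-0.0248; V=0.029514+0.028356+-0.024812=0.0331
k=6 src: inc=-0.024812, refl=-0.024812·0.333333=-0.0083; V=0.057870+-0.024812+-0.008271=0.0248
k=7 load: inc=-0.008271, refl=-0.008271·-0.875000=0.0072; V=0.033058+-0.008271+0.007237=0.0320
k=8 src: inc=0.007237, refl=0.007237·0.333333=0.0024; V=0.024788+0.007237+0.002412=0.0344
k=9 load: inc=0.002412, refl=0.002412·-0.875000=-0.0021; V=0.032025+0.002412+-0.002111=0.0323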